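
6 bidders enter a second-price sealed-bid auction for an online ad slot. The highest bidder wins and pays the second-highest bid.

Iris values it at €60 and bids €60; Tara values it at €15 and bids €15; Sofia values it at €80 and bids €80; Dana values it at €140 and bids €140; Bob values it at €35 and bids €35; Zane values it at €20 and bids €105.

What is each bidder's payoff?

Payoffs: Iris €0, Tara €0, Sofia €0, Dana €35, Bob €0, Zane €0.

Bids in descending order: Dana €140, then Zane €105, then Sofia €80, then Iris €60, then Bob €35, then Tara €15.
Dana has the top bid and wins; the price is the second-highest bid, €105.
Dana's payoff = €140 − €105 = €35. All other bidders lose, so their payoff is 0.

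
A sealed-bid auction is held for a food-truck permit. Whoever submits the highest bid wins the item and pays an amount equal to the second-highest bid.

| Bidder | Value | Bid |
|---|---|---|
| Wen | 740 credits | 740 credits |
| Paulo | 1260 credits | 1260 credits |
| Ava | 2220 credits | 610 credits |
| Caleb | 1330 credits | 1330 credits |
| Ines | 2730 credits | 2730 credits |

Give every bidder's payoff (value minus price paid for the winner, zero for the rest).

Ordered from highest: Ines 2730 credits; Caleb 1330 credits; Paulo 1260 credits; Wen 740 credits; Ava 610 credits.
Ines has the top bid and wins; the price is the second-highest bid, 1330 credits.
Ines's payoff = 2730 credits − 1330 credits = 1400 credits. All other bidders lose, so their payoff is 0.

Payoffs: Wen 0 credits, Paulo 0 credits, Ava 0 credits, Caleb 0 credits, Ines 1400 credits.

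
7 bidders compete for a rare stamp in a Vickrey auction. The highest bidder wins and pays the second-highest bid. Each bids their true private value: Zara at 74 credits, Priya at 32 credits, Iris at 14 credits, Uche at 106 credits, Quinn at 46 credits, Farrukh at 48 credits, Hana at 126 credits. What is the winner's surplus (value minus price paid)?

Ordered from highest: Hana 126 credits > Uche 106 credits > Zara 74 credits > Farrukh 48 credits > Quinn 46 credits > Priya 32 credits > Iris 14 credits.
Hana wins with the top bid and pays the second-highest, 106 credits.
Surplus = 126 credits − 106 credits = 20 credits.

20 credits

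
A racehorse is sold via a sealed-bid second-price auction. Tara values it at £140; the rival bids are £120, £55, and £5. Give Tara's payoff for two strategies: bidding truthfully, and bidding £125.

The highest competing bid is £120.
Bidding truthfully at £140: Tara has the top bid, wins, and pays the second-highest bid £120. Payoff = £140 − £120 = £20.
Bidding £125: Tara has the top bid, wins, and pays the second-highest bid £120. Payoff = £140 − £120 = £20.

(a) £20  (b) £20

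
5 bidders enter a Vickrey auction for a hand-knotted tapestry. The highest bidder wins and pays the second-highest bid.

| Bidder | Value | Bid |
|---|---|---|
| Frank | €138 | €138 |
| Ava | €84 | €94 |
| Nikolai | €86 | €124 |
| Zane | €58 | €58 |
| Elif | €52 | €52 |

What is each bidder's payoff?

Bids in descending order: Frank €138 > Nikolai €124 > Ava €94 > Zane €58 > Elif €52.
Frank has the top bid and wins; the price is the second-highest bid, €124.
Frank's payoff = €138 − €124 = €14. All other bidders lose, so their payoff is 0.

Frank €14, Ava €0, Nikolai €0, Zane €0, Elif €0.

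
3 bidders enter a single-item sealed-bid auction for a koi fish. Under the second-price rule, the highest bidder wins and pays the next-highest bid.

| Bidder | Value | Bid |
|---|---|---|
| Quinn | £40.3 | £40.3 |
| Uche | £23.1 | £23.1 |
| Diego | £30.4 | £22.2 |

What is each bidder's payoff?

Sorted high to low: Quinn £40.3 > Uche £23.1 > Diego £22.2.
Quinn has the top bid and wins; the price is the second-highest bid, £23.1.
Quinn's payoff = £40.3 − £23.1 = £17.2. All other bidders lose, so their payoff is 0.

Payoffs: Quinn £17.2, Uche £0.0, Diego £0.0.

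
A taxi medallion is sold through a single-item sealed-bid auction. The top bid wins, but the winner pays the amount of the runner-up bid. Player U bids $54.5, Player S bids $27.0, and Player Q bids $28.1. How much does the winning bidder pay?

$28.1

Ordered from highest: Player U $54.5, then Player Q $28.1, then Player S $27.0.
Player U has the highest bid, so Player U wins.
The second-highest bid is $28.1, so that is what Player U pays.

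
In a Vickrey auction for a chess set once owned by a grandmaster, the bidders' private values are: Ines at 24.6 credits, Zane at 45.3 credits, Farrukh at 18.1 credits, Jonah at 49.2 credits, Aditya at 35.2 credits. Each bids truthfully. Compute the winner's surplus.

Bids in descending order: Jonah 49.2 credits > Zane 45.3 credits > Aditya 35.2 credits > Ines 24.6 credits > Farrukh 18.1 credits.
Jonah wins with the top bid and pays the second-highest, 45.3 credits.
Surplus = 49.2 credits − 45.3 credits = 3.9 credits.

Winner's surplus: 3.9 credits.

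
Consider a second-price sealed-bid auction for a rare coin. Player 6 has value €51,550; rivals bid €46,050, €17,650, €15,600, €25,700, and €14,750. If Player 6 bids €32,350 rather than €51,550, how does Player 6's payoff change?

-€5,500

The highest competing bid is €46,050.
Bidding truthfully at €51,550: Player 6 has the top bid, wins, and pays the second-highest bid €46,050. Payoff = €51,550 − €46,050 = €5,500.
Bidding €32,350: the top bid is €46,050 (a rival), so Player 6 loses. Payoff = €0.
Change = €0 − €5,500 = -€5,500.
Deviating from a truthful bid can only lose payoff in a second-price auction — never gain.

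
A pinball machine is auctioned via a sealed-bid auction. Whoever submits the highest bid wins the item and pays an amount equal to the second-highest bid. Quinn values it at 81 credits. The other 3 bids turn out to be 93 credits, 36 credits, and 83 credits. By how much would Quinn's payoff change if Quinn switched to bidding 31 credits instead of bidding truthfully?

Payoff change: 0 credits.

The highest competing bid is 93 credits.
Bidding truthfully at 81 credits: the top bid is 93 credits (a rival), so Quinn loses. Payoff = 0 credits.
Bidding 31 credits: the top bid is 93 credits (a rival), so Quinn loses. Payoff = 0 credits.
Change = 0 credits − 0 credits = 0 credits.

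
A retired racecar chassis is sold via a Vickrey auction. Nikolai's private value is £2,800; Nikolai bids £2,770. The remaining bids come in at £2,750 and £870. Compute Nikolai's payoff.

Highest competing bid: £2,750.
Nikolai's bid £2,770 is the highest overall, so Nikolai wins and pays the second-highest bid, £2,750.
Payoff = value − price = £2,800 − £2,750 = £50.

Nikolai's payoff: £50.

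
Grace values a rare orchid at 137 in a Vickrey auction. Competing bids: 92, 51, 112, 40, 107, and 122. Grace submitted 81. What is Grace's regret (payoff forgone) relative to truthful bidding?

The highest competing bid is 122.
Bidding truthfully at 137: Grace has the top bid, wins, and pays the second-highest bid 122. Payoff = 137 − 122 = 15.
Bidding 81: the top bid is 122 (a rival), so Grace loses. Payoff = 0.
Regret = truthful payoff − actual payoff = 15 − 0 = 15.

Payoff forgone: 15.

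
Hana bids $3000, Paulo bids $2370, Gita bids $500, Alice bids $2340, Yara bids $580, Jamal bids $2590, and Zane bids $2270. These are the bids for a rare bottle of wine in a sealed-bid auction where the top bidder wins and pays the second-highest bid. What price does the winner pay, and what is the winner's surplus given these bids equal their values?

The winner pays $2590 for a surplus of $410.

Ranking the bids: Hana $3000, then Jamal $2590, then Paulo $2370, then Alice $2340, then Zane $2270, then Yara $580, then Gita $500.
Hana is the highest bidder, so Hana wins.
Under the second-price rule, the price is the second-highest bid: $2590.
Surplus = $3000 − $2590 = $410.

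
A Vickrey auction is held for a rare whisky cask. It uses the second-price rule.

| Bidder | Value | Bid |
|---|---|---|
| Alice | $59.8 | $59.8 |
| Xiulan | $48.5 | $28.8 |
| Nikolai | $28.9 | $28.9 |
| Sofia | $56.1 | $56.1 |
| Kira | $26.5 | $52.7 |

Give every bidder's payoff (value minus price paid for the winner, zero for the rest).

Ordered from highest: Alice $59.8; Sofia $56.1; Kira $52.7; Nikolai $28.9; Xiulan $28.8.
Alice has the top bid and wins; the price is the second-highest bid, $56.1.
Alice's payoff = $59.8 − $56.1 = $3.7. All other bidders lose, so their payoff is 0.

Alice $3.7, Xiulan $0.0, Nikolai $0.0, Sofia $0.0, Kira $0.0.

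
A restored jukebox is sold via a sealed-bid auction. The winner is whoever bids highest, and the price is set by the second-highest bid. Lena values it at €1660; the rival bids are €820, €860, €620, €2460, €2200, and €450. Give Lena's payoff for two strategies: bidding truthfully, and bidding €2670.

The highest competing bid is €2460.
Bidding truthfully at €1660: the top bid is €2460 (a rival), so Lena loses. Payoff = €0.
Bidding €2670: Lena has the top bid, wins, and pays the second-highest bid €2460. Payoff = €1660 − €2460 = -€800.

Truthful: €0; alternative: -€800.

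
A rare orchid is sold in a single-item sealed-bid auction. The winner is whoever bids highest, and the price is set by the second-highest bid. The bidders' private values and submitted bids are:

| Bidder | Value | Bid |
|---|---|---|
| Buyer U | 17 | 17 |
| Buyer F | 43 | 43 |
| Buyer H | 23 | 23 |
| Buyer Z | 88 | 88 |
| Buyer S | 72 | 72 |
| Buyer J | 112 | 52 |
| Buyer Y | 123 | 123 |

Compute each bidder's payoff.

Sorted high to low: Buyer Y 123 > Buyer Z 88 > Buyer S 72 > Buyer J 52 > Buyer F 43 > Buyer H 23 > Buyer U 17.
Buyer Y has the top bid and wins; the price is the second-highest bid, 88.
Buyer Y's payoff = 123 − 88 = 35. All other bidders lose, so their payoff is 0.

Payoffs: Buyer U 0, Buyer F 0, Buyer H 0, Buyer Z 0, Buyer S 0, Buyer J 0, Buyer Y 35.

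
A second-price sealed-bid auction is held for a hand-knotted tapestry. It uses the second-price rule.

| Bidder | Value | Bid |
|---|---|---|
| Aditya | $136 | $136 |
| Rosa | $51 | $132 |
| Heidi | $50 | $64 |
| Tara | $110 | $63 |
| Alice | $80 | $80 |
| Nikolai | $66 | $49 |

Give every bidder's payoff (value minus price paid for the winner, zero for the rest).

Ordered from highest: Aditya $136, then Rosa $132, then Alice $80, then Heidi $64, then Tara $63, then Nikolai $49.
Aditya has the top bid and wins; the price is the second-highest bid, $132.
Aditya's payoff = $136 − $132 = $4. All other bidders lose, so their payoff is 0.

Aditya $4, Rosa $0, Heidi $0, Tara $0, Alice $0, Nikolai $0.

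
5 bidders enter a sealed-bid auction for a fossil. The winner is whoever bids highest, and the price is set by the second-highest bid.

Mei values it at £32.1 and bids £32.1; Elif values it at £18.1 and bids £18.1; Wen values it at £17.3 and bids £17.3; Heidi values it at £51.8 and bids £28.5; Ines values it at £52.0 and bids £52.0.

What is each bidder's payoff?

Ordered from highest: Ines £52.0 > Mei £32.1 > Heidi £28.5 > Elif £18.1 > Wen £17.3.
Ines has the top bid and wins; the price is the second-highest bid, £32.1.
Ines's payoff = £52.0 − £32.1 = £19.9. All other bidders lose, so their payoff is 0.

Mei £0.0, Elif £0.0, Wen £0.0, Heidi £0.0, Ines £19.9.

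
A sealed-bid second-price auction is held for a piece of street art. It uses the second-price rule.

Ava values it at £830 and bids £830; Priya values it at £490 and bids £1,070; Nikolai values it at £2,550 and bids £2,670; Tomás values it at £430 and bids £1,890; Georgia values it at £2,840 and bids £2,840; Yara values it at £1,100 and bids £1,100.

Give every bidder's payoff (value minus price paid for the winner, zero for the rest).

Payoffs: Ava £0, Priya £0, Nikolai £0, Tomás £0, Georgia £170, Yara £0.

Bids in descending order: Georgia £2,840; Nikolai £2,670; Tomás £1,890; Yara £1,100; Priya £1,070; Ava £830.
Georgia has the top bid and wins; the price is the second-highest bid, £2,670.
Georgia's payoff = £2,840 − £2,670 = £170. All other bidders lose, so their payoff is 0.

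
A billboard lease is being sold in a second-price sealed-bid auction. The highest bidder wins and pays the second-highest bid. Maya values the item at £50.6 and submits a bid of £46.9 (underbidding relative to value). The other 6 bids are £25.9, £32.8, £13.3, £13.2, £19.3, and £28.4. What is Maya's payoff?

Highest competing bid: £32.8.
Maya's bid £46.9 is the highest overall, so Maya wins and pays the second-highest bid, £32.8.
Payoff = value − price = £50.6 − £32.8 = £17.8.

Maya's payoff: £17.8.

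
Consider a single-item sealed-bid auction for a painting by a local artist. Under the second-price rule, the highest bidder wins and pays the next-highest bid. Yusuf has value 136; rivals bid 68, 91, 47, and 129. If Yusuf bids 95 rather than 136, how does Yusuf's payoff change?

The highest competing bid is 129.
Bidding truthfully at 136: Yusuf has the top bid, wins, and pays the second-highest bid 129. Payoff = 136 − 129 = 7.
Bidding 95: the top bid is 129 (a rival), so Yusuf loses. Payoff = 0.
Change = 0 − 7 = -7.

-7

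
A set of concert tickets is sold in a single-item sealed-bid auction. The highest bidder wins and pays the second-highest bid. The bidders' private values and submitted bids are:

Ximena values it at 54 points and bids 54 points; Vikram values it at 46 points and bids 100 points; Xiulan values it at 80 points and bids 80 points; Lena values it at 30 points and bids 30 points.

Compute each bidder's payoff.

Bids in descending order: Vikram 100 points; Xiulan 80 points; Ximena 54 points; Lena 30 points.
Vikram has the top bid and wins; the price is the second-highest bid, 80 points.
Vikram's payoff = 46 points − 80 points = -34 points. All other bidders lose, so their payoff is 0.

Ximena 0 points, Vikram -34 points, Xiulan 0 points, Lena 0 points.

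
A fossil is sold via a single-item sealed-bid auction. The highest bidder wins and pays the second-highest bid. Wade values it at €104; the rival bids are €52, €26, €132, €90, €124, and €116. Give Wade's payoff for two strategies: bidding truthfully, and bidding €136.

The highest competing bid is €132.
Bidding truthfully at €104: the top bid is €132 (a rival), so Wade loses. Payoff = €0.
Bidding €136: Wade has the top bid, wins, and pays the second-highest bid €132. Payoff = €104 − €132 = -€28.
Deviating from a truthful bid can only lose payoff in a second-price auction — never gain.

(a) €0  (b) -€28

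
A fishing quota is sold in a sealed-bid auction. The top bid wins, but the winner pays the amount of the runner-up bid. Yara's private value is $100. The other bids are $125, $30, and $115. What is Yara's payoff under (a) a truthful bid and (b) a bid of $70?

Truthful: $0; alternative: $0.

The highest competing bid is $125.
Bidding truthfully at $100: the top bid is $125 (a rival), so Yara loses. Payoff = $0.
Bidding $70: the top bid is $125 (a rival), so Yara loses. Payoff = $0.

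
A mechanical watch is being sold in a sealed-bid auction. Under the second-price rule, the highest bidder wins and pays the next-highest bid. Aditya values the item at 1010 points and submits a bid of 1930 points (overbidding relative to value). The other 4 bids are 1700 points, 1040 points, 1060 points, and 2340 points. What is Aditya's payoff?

Aditya's payoff: 0 points.

Highest competing bid: 2340 points.
Aditya's bid 1930 points is not the highest, so Aditya loses, pays nothing, and earns zero payoff.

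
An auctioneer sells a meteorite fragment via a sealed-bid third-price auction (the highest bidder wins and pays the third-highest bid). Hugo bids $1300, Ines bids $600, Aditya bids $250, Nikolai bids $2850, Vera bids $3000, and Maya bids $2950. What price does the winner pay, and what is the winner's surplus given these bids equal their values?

Price $2850; surplus $150.

Ranking the bids: Vera $3000 > Maya $2950 > Nikolai $2850 > Hugo $1300 > Ines $600 > Aditya $250.
Vera is the highest bidder, so Vera wins.
Under the third-price rule, the price is the third-highest bid: $2850.
Surplus = $3000 − $2850 = $150.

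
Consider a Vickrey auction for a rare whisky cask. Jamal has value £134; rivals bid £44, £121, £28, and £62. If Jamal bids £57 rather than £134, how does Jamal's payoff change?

-£13

The highest competing bid is £121.
Bidding truthfully at £134: Jamal has the top bid, wins, and pays the second-highest bid £121. Payoff = £134 − £121 = £13.
Bidding £57: the top bid is £121 (a rival), so Jamal loses. Payoff = £0.
Change = £0 − £13 = -£13.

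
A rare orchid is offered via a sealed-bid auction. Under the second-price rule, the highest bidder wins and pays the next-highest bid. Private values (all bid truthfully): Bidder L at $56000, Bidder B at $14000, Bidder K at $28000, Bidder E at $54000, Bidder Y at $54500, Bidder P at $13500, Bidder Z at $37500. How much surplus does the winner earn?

Winner's surplus: $1500.

Ordered from highest: Bidder L $56000, then Bidder Y $54500, then Bidder E $54000, then Bidder Z $37500, then Bidder K $28000, then Bidder B $14000, then Bidder P $13500.
Bidder L wins with the top bid and pays the second-highest, $54500.
Surplus = $56000 − $54500 = $1500.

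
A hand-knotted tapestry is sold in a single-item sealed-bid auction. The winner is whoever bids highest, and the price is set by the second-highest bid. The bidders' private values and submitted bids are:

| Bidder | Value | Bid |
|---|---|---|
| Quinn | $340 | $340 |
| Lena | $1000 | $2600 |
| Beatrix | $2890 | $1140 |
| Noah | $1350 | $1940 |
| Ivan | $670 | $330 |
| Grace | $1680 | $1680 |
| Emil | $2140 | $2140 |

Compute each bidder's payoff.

Payoffs: Quinn $0, Lena -$1140, Beatrix $0, Noah $0, Ivan $0, Grace $0, Emil $0.

Bids in descending order: Lena $2600, then Emil $2140, then Noah $1940, then Grace $1680, then Beatrix $1140, then Quinn $340, then Ivan $330.
Lena has the top bid and wins; the price is the second-highest bid, $2140.
Lena's payoff = $1000 − $2140 = -$1140. All other bidders lose, so their payoff is 0.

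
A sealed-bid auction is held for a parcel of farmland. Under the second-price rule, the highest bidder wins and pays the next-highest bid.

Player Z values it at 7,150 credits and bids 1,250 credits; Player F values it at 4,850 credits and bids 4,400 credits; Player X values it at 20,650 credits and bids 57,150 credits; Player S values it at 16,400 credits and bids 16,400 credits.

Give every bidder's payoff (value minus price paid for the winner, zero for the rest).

Player Z 0 credits, Player F 0 credits, Player X 4,250 credits, Player S 0 credits.

Sorted high to low: Player X 57,150 credits; Player S 16,400 credits; Player F 4,400 credits; Player Z 1,250 credits.
Player X has the top bid and wins; the price is the second-highest bid, 16,400 credits.
Player X's payoff = 20,650 credits − 16,400 credits = 4,250 credits. All other bidders lose, so their payoff is 0.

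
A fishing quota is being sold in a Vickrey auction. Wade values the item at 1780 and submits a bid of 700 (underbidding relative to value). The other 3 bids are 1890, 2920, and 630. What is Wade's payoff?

Highest competing bid: 2920.
Wade's bid 700 is not the highest, so Wade loses, pays nothing, and earns zero payoff.

0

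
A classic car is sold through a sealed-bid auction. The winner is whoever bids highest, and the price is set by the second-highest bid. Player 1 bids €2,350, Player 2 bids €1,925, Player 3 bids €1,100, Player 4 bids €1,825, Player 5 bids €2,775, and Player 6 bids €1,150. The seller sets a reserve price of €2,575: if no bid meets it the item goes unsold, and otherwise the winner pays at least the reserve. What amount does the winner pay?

The winner pays €2,575.

Ranking the bids: Player 5 €2,775; Player 1 €2,350; Player 2 €1,925; Player 4 €1,825; Player 6 €1,150; Player 3 €1,100.
Player 5 has the highest bid, so Player 5 wins.
The second-highest bid is €2,350, but the reserve €2,575 is higher, so the price is the reserve.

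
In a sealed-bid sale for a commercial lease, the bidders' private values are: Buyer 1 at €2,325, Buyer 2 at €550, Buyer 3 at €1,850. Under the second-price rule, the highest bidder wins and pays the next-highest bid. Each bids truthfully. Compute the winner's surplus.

Sorted high to low: Buyer 1 €2,325; Buyer 3 €1,850; Buyer 2 €550.
Buyer 1 wins with the top bid and pays the second-highest, €1,850.
Surplus = €2,325 − €1,850 = €475.

Winner's surplus: €475.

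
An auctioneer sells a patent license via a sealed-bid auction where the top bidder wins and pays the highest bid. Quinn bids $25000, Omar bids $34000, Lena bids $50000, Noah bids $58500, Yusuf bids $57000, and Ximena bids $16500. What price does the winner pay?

Ordered from highest: Noah $58500, then Yusuf $57000, then Lena $50000, then Omar $34000, then Quinn $25000, then Ximena $16500.
Noah is the highest bidder, so Noah wins.
Under the first-price rule, the price is the highest bid: $58500.

Price paid: $58500.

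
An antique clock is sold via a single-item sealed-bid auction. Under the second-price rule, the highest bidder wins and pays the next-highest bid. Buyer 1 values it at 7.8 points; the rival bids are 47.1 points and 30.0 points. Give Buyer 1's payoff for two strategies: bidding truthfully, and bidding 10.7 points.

The highest competing bid is 47.1 points.
Bidding truthfully at 7.8 points: the top bid is 47.1 points (a rival), so Buyer 1 loses. Payoff = 0.0 points.
Bidding 10.7 points: the top bid is 47.1 points (a rival), so Buyer 1 loses. Payoff = 0.0 points.
The bid only affects whether you win, not the price — here both bids land on the same side of the top rival bid, so the deviation is payoff-neutral.

Truthful: 0.0 points; alternative: 0.0 points.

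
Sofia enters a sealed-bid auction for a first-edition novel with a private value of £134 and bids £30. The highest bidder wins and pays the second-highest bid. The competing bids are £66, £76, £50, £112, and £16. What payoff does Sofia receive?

£0

Highest competing bid: £112.
Sofia's bid £30 is not the highest, so Sofia loses, pays nothing, and earns zero payoff.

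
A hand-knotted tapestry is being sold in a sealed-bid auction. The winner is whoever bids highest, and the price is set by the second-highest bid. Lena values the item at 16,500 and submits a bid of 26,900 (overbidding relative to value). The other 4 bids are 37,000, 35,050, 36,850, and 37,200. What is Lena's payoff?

Lena's payoff: 0.

Highest competing bid: 37,200.
Lena's bid 26,900 is not the highest, so Lena loses, pays nothing, and earns zero payoff.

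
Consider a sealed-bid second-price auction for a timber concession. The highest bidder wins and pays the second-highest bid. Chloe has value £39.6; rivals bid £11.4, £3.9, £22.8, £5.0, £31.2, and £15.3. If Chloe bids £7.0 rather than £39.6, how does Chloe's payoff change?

Payoff change: -£8.4.

The highest competing bid is £31.2.
Bidding truthfully at £39.6: Chloe has the top bid, wins, and pays the second-highest bid £31.2. Payoff = £39.6 − £31.2 = £8.4.
Bidding £7.0: the top bid is £31.2 (a rival), so Chloe loses. Payoff = £0.0.
Change = £0.0 − £8.4 = -£8.4.
This is the dominant-strategy logic: truthful bidding weakly beats any alternative.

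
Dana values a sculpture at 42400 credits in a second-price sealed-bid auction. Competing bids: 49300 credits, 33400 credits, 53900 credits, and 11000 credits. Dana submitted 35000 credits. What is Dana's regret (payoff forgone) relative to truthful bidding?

0 credits

The highest competing bid is 53900 credits.
Bidding truthfully at 42400 credits: the top bid is 53900 credits (a rival), so Dana loses. Payoff = 0 credits.
Bidding 35000 credits: the top bid is 53900 credits (a rival), so Dana loses. Payoff = 0 credits.
Regret = truthful payoff − actual payoff = 0 credits − 0 credits = 0 credits.
The bid only affects whether you win, not the price — here both bids land on the same side of the top rival bid, so the deviation is payoff-neutral.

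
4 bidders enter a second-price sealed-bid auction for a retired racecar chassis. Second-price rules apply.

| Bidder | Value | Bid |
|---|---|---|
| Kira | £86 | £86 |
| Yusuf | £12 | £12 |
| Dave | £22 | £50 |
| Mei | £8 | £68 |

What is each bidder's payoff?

Payoffs: Kira £18, Yusuf £0, Dave £0, Mei £0.

Bids in descending order: Kira £86 > Mei £68 > Dave £50 > Yusuf £12.
Kira has the top bid and wins; the price is the second-highest bid, £68.
Kira's payoff = £86 − £68 = £18. All other bidders lose, so their payoff is 0.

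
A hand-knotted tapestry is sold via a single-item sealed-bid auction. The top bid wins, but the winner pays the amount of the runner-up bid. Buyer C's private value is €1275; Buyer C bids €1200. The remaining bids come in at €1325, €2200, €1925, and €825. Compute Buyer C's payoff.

Buyer C's payoff: €0.

Highest competing bid: €2200.
Buyer C's bid €1200 is not the highest, so Buyer C loses, pays nothing, and earns zero payoff.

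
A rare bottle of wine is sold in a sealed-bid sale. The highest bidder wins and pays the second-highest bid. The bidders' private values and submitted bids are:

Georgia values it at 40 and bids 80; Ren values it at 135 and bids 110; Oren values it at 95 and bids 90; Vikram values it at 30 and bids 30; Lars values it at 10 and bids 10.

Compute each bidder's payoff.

Ordered from highest: Ren 110 > Oren 90 > Georgia 80 > Vikram 30 > Lars 10.
Ren has the top bid and wins; the price is the second-highest bid, 90.
Ren's payoff = 135 − 90 = 45. All other bidders lose, so their payoff is 0.

Payoffs: Georgia 0, Ren 45, Oren 0, Vikram 0, Lars 0.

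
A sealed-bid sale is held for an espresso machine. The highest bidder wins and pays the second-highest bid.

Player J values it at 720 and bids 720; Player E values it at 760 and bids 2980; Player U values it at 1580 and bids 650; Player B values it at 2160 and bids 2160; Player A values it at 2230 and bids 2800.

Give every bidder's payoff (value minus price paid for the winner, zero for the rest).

Payoffs: Player J 0, Player E -2040, Player U 0, Player B 0, Player A 0.

Bids in descending order: Player E 2980; Player A 2800; Player B 2160; Player J 720; Player U 650.
Player E has the top bid and wins; the price is the second-highest bid, 2800.
Player E's payoff = 760 − 2800 = -2040. All other bidders lose, so their payoff is 0.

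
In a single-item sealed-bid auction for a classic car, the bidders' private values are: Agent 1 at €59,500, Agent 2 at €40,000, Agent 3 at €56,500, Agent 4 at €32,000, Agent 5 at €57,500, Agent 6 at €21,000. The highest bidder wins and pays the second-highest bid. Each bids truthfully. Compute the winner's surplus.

Ranking the bids: Agent 1 €59,500 > Agent 5 €57,500 > Agent 3 €56,500 > Agent 2 €40,000 > Agent 4 €32,000 > Agent 6 €21,000.
Agent 1 wins with the top bid and pays the second-highest, €57,500.
Surplus = €59,500 − €57,500 = €2,000.

Surplus = €2,000.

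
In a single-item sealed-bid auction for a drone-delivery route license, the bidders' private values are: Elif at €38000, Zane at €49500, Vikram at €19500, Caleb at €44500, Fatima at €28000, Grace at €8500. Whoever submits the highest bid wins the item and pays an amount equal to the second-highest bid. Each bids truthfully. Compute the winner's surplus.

Sorted high to low: Zane €49500; Caleb €44500; Elif €38000; Fatima €28000; Vikram €19500; Grace €8500.
Zane wins with the top bid and pays the second-highest, €44500.
Surplus = €49500 − €44500 = €5000.

Surplus = €5000.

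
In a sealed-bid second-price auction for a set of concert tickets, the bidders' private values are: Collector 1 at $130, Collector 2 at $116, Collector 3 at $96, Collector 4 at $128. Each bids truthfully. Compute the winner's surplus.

Ranking the bids: Collector 1 $130 > Collector 4 $128 > Collector 2 $116 > Collector 3 $96.
Collector 1 wins with the top bid and pays the second-highest, $128.
Surplus = $130 − $128 = $2.

Winner's surplus: $2.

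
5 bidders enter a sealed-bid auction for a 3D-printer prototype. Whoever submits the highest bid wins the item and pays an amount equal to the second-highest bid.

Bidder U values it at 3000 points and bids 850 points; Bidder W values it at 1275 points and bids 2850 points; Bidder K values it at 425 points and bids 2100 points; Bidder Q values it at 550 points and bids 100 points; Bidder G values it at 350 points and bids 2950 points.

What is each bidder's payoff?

Bids in descending order: Bidder G 2950 points > Bidder W 2850 points > Bidder K 2100 points > Bidder U 850 points > Bidder Q 100 points.
Bidder G has the top bid and wins; the price is the second-highest bid, 2850 points.
Bidder G's payoff = 350 points − 2850 points = -2500 points. All other bidders lose, so their payoff is 0.

Payoffs: Bidder U 0 points, Bidder W 0 points, Bidder K 0 points, Bidder Q 0 points, Bidder G -2500 points.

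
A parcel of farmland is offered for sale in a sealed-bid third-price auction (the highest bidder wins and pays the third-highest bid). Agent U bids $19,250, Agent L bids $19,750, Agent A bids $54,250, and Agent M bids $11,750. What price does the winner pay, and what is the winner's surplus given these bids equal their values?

Bids in descending order: Agent A $54,250 > Agent L $19,750 > Agent U $19,250 > Agent M $11,750.
Agent A is the highest bidder, so Agent A wins.
Under the third-price rule, the price is the third-highest bid: $19,250.
Surplus = $54,250 − $19,250 = $35,000.

The winner pays $19,250 for a surplus of $35,000.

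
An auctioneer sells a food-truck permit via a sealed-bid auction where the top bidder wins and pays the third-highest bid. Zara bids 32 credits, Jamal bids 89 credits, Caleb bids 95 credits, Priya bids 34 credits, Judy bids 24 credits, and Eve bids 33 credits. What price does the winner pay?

Bids in descending order: Caleb 95 credits, then Jamal 89 credits, then Priya 34 credits, then Eve 33 credits, then Zara 32 credits, then Judy 24 credits.
Caleb is the highest bidder, so Caleb wins.
Under the third-price rule, the price is the third-highest bid: 34 credits.

The winner pays 34 credits.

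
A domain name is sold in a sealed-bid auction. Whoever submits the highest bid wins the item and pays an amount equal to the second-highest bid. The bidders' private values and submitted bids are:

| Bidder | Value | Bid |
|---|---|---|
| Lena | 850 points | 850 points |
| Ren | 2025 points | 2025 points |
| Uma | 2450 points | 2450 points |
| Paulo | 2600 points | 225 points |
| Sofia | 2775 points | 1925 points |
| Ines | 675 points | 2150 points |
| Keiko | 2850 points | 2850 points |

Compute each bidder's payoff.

Bids in descending order: Keiko 2850 points, then Uma 2450 points, then Ines 2150 points, then Ren 2025 points, then Sofia 1925 points, then Lena 850 points, then Paulo 225 points.
Keiko has the top bid and wins; the price is the second-highest bid, 2450 points.
Keiko's payoff = 2850 points − 2450 points = 400 points. All other bidders lose, so their payoff is 0.

Lena 0 points, Ren 0 points, Uma 0 points, Paulo 0 points, Sofia 0 points, Ines 0 points, Keiko 400 points.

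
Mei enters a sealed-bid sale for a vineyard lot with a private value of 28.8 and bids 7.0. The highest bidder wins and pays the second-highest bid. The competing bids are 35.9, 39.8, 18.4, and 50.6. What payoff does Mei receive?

Highest competing bid: 50.6.
Mei's bid 7.0 is not the highest, so Mei loses, pays nothing, and earns zero payoff.

Mei's payoff: 0.0.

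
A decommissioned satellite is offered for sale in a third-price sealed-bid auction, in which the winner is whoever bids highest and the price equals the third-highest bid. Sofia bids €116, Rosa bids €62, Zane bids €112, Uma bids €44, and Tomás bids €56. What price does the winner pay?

Ranking the bids: Sofia €116 > Zane €112 > Rosa €62 > Tomás €56 > Uma €44.
Sofia is the highest bidder, so Sofia wins.
Under the third-price rule, the price is the third-highest bid: €62.

€62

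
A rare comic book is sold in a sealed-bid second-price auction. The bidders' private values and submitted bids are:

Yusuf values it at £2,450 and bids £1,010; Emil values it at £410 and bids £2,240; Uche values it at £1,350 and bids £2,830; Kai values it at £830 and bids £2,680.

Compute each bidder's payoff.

Sorted high to low: Uche £2,830, then Kai £2,680, then Emil £2,240, then Yusuf £1,010.
Uche has the top bid and wins; the price is the second-highest bid, £2,680.
Uche's payoff = £1,350 − £2,680 = -£1,330. All other bidders lose, so their payoff is 0.

Payoffs: Yusuf £0, Emil £0, Uche -£1,330, Kai £0.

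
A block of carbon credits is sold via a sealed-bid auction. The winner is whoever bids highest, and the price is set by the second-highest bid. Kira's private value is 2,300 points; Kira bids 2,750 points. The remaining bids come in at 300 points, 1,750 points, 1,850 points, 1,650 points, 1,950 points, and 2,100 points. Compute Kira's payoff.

Kira's payoff: 200 points.

Highest competing bid: 2,100 points.
Kira's bid 2,750 points is the highest overall, so Kira wins and pays the second-highest bid, 2,100 points.
Payoff = value − price = 2,300 points − 2,100 points = 200 points.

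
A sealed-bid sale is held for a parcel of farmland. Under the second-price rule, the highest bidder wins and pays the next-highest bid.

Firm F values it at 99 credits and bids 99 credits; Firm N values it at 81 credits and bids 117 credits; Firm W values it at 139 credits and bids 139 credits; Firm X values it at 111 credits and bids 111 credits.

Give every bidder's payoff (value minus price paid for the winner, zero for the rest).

Firm F 0 credits, Firm N 0 credits, Firm W 22 credits, Firm X 0 credits.

Ranking the bids: Firm W 139 credits > Firm N 117 credits > Firm X 111 credits > Firm F 99 credits.
Firm W has the top bid and wins; the price is the second-highest bid, 117 credits.
Firm W's payoff = 139 credits − 117 credits = 22 credits. All other bidders lose, so their payoff is 0.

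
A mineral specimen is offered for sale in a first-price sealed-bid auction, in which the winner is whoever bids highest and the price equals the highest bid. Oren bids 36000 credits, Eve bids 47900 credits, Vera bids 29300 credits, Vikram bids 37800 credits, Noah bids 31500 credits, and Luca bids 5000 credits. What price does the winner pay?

Bids in descending order: Eve 47900 credits; Vikram 37800 credits; Oren 36000 credits; Noah 31500 credits; Vera 29300 credits; Luca 5000 credits.
Eve is the highest bidder, so Eve wins.
Under the first-price rule, the price is the highest bid: 47900 credits.

Price paid: 47900 credits.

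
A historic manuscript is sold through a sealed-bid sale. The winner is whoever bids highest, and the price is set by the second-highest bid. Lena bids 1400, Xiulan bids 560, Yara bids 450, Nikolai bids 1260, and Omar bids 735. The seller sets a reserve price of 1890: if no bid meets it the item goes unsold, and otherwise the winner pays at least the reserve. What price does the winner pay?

Bids in descending order: Lena 1400, then Nikolai 1260, then Omar 735, then Xiulan 560, then Yara 450.
The top bid 1400 is below the reserve 1890, so the item goes unsold and nothing is paid.

unsold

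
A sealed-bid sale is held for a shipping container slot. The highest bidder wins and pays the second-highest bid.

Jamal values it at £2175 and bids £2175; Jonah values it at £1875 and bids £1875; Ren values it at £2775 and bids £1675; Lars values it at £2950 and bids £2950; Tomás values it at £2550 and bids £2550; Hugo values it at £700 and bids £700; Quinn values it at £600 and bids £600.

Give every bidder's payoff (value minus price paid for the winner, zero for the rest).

Payoffs: Jamal £0, Jonah £0, Ren £0, Lars £400, Tomás £0, Hugo £0, Quinn £0.

Bids in descending order: Lars £2950 > Tomás £2550 > Jamal £2175 > Jonah £1875 > Ren £1675 > Hugo £700 > Quinn £600.
Lars has the top bid and wins; the price is the second-highest bid, £2550.
Lars's payoff = £2950 − £2550 = £400. All other bidders lose, so their payoff is 0.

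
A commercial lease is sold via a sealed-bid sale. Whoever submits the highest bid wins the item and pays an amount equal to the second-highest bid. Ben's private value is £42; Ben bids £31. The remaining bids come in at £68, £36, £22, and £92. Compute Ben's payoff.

Payoff = £0.

Highest competing bid: £92.
Ben's bid £31 is not the highest, so Ben loses, pays nothing, and earns zero payoff.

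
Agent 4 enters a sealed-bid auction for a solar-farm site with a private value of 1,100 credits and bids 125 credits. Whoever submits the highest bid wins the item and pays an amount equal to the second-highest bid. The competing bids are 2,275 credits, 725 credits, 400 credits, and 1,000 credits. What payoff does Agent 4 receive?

The bidder's payoff: 0 credits.

Highest competing bid: 2,275 credits.
Agent 4's bid 125 credits is not the highest, so Agent 4 loses, pays nothing, and earns zero payoff.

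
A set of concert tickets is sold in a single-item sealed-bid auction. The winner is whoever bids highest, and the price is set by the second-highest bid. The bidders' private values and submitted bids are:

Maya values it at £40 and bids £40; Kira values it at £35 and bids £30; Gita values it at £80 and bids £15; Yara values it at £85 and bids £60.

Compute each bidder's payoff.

Payoffs: Maya £0, Kira £0, Gita £0, Yara £45.

Bids in descending order: Yara £60, then Maya £40, then Kira £30, then Gita £15.
Yara has the top bid and wins; the price is the second-highest bid, £40.
Yara's payoff = £85 − £40 = £45. All other bidders lose, so their payoff is 0.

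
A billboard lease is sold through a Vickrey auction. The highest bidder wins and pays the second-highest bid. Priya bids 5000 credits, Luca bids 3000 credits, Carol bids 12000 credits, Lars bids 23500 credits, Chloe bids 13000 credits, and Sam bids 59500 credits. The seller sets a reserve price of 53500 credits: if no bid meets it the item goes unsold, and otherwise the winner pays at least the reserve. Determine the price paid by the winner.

Ordered from highest: Sam 59500 credits > Lars 23500 credits > Chloe 13000 credits > Carol 12000 credits > Priya 5000 credits > Luca 3000 credits.
Sam has the highest bid, so Sam wins.
The second-highest bid is 23500 credits, but the reserve 53500 credits is higher, so the price is the reserve.

Price paid: 53500 credits.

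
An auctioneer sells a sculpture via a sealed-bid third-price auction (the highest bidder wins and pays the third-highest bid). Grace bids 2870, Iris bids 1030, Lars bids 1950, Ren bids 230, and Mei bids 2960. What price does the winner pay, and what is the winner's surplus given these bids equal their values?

Ranking the bids: Mei 2960, then Grace 2870, then Lars 1950, then Iris 1030, then Ren 230.
Mei is the highest bidder, so Mei wins.
Under the third-price rule, the price is the third-highest bid: 1950.
Surplus = 2960 − 1950 = 1010.

The winner pays 1950 for a surplus of 1010.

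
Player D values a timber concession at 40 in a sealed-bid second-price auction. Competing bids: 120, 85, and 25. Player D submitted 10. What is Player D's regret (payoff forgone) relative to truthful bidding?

Payoff forgone: 0.

The highest competing bid is 120.
Bidding truthfully at 40: the top bid is 120 (a rival), so Player D loses. Payoff = 0.
Bidding 10: the top bid is 120 (a rival), so Player D loses. Payoff = 0.
Regret = truthful payoff − actual payoff = 0 − 0 = 0.
The bid only affects whether you win, not the price — here both bids land on the same side of the top rival bid, so the deviation is payoff-neutral.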